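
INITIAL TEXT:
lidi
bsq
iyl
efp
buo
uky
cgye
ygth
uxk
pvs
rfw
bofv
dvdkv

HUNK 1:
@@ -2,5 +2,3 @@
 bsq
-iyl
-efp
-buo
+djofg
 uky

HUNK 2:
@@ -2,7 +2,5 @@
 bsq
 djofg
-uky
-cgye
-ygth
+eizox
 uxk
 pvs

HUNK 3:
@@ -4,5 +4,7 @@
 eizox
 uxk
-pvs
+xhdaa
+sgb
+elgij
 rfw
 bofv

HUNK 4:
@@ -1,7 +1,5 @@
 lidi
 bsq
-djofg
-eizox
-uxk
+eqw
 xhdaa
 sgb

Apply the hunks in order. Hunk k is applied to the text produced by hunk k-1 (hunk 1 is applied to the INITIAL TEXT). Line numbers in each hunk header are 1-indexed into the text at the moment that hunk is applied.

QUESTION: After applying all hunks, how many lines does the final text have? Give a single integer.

Hunk 1: at line 2 remove [iyl,efp,buo] add [djofg] -> 11 lines: lidi bsq djofg uky cgye ygth uxk pvs rfw bofv dvdkv
Hunk 2: at line 2 remove [uky,cgye,ygth] add [eizox] -> 9 lines: lidi bsq djofg eizox uxk pvs rfw bofv dvdkv
Hunk 3: at line 4 remove [pvs] add [xhdaa,sgb,elgij] -> 11 lines: lidi bsq djofg eizox uxk xhdaa sgb elgij rfw bofv dvdkv
Hunk 4: at line 1 remove [djofg,eizox,uxk] add [eqw] -> 9 lines: lidi bsq eqw xhdaa sgb elgij rfw bofv dvdkv
Final line count: 9

Answer: 9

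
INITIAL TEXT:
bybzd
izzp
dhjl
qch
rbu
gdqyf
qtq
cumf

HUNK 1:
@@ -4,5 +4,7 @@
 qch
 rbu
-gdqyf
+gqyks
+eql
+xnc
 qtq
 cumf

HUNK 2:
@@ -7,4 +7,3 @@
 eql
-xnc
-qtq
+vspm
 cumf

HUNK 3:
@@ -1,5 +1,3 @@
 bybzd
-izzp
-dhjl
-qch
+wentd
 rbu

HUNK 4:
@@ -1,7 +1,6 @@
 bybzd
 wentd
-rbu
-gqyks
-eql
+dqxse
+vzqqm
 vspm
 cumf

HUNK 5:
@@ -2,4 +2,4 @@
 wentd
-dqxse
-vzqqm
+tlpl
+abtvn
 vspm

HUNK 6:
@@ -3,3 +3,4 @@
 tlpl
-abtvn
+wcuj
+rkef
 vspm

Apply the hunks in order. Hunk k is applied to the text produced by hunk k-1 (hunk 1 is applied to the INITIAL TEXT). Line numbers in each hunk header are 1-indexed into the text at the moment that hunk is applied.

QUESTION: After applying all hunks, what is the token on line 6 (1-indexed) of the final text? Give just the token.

Hunk 1: at line 4 remove [gdqyf] add [gqyks,eql,xnc] -> 10 lines: bybzd izzp dhjl qch rbu gqyks eql xnc qtq cumf
Hunk 2: at line 7 remove [xnc,qtq] add [vspm] -> 9 lines: bybzd izzp dhjl qch rbu gqyks eql vspm cumf
Hunk 3: at line 1 remove [izzp,dhjl,qch] add [wentd] -> 7 lines: bybzd wentd rbu gqyks eql vspm cumf
Hunk 4: at line 1 remove [rbu,gqyks,eql] add [dqxse,vzqqm] -> 6 lines: bybzd wentd dqxse vzqqm vspm cumf
Hunk 5: at line 2 remove [dqxse,vzqqm] add [tlpl,abtvn] -> 6 lines: bybzd wentd tlpl abtvn vspm cumf
Hunk 6: at line 3 remove [abtvn] add [wcuj,rkef] -> 7 lines: bybzd wentd tlpl wcuj rkef vspm cumf
Final line 6: vspm

Answer: vspm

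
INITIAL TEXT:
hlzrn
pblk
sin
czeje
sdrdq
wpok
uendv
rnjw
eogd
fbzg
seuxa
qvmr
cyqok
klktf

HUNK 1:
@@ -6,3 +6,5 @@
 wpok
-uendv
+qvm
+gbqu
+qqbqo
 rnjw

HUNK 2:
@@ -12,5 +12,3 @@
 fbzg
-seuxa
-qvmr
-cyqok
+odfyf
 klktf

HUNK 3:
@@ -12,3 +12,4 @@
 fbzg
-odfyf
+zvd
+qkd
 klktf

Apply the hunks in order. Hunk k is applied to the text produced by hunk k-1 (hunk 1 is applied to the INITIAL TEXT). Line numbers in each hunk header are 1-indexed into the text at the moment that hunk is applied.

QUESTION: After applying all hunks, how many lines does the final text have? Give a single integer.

Hunk 1: at line 6 remove [uendv] add [qvm,gbqu,qqbqo] -> 16 lines: hlzrn pblk sin czeje sdrdq wpok qvm gbqu qqbqo rnjw eogd fbzg seuxa qvmr cyqok klktf
Hunk 2: at line 12 remove [seuxa,qvmr,cyqok] add [odfyf] -> 14 lines: hlzrn pblk sin czeje sdrdq wpok qvm gbqu qqbqo rnjw eogd fbzg odfyf klktf
Hunk 3: at line 12 remove [odfyf] add [zvd,qkd] -> 15 lines: hlzrn pblk sin czeje sdrdq wpok qvm gbqu qqbqo rnjw eogd fbzg zvd qkd klktf
Final line count: 15

Answer: 15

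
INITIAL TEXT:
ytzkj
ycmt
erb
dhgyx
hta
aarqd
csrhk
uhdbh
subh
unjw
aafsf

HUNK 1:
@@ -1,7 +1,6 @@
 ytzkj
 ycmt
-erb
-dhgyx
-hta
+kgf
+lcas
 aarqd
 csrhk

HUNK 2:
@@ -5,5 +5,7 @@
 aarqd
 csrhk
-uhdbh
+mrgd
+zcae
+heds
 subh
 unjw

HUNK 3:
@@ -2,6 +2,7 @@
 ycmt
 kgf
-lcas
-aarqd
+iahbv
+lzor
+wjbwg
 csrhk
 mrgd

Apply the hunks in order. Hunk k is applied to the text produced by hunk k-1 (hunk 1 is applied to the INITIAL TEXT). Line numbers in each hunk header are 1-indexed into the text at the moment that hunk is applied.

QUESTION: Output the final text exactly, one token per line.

Hunk 1: at line 1 remove [erb,dhgyx,hta] add [kgf,lcas] -> 10 lines: ytzkj ycmt kgf lcas aarqd csrhk uhdbh subh unjw aafsf
Hunk 2: at line 5 remove [uhdbh] add [mrgd,zcae,heds] -> 12 lines: ytzkj ycmt kgf lcas aarqd csrhk mrgd zcae heds subh unjw aafsf
Hunk 3: at line 2 remove [lcas,aarqd] add [iahbv,lzor,wjbwg] -> 13 lines: ytzkj ycmt kgf iahbv lzor wjbwg csrhk mrgd zcae heds subh unjw aafsf

Answer: ytzkj
ycmt
kgf
iahbv
lzor
wjbwg
csrhk
mrgd
zcae
heds
subh
unjw
aafsf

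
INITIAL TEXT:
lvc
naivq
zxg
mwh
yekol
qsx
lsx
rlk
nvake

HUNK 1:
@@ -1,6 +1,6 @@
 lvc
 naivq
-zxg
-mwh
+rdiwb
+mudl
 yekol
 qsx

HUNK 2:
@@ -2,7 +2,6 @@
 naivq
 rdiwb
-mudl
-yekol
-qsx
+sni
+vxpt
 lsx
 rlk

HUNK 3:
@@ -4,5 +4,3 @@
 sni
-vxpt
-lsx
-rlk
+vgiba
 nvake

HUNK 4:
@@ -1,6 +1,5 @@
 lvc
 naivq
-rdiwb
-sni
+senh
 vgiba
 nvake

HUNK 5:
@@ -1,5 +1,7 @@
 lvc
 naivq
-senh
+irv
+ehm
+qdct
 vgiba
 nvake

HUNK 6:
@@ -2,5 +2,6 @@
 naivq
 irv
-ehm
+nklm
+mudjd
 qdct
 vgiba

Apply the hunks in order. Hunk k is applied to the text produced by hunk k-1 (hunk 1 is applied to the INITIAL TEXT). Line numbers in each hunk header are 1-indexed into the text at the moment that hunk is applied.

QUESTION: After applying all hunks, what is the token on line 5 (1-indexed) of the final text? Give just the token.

Hunk 1: at line 1 remove [zxg,mwh] add [rdiwb,mudl] -> 9 lines: lvc naivq rdiwb mudl yekol qsx lsx rlk nvake
Hunk 2: at line 2 remove [mudl,yekol,qsx] add [sni,vxpt] -> 8 lines: lvc naivq rdiwb sni vxpt lsx rlk nvake
Hunk 3: at line 4 remove [vxpt,lsx,rlk] add [vgiba] -> 6 lines: lvc naivq rdiwb sni vgiba nvake
Hunk 4: at line 1 remove [rdiwb,sni] add [senh] -> 5 lines: lvc naivq senh vgiba nvake
Hunk 5: at line 1 remove [senh] add [irv,ehm,qdct] -> 7 lines: lvc naivq irv ehm qdct vgiba nvake
Hunk 6: at line 2 remove [ehm] add [nklm,mudjd] -> 8 lines: lvc naivq irv nklm mudjd qdct vgiba nvake
Final line 5: mudjd

Answer: mudjd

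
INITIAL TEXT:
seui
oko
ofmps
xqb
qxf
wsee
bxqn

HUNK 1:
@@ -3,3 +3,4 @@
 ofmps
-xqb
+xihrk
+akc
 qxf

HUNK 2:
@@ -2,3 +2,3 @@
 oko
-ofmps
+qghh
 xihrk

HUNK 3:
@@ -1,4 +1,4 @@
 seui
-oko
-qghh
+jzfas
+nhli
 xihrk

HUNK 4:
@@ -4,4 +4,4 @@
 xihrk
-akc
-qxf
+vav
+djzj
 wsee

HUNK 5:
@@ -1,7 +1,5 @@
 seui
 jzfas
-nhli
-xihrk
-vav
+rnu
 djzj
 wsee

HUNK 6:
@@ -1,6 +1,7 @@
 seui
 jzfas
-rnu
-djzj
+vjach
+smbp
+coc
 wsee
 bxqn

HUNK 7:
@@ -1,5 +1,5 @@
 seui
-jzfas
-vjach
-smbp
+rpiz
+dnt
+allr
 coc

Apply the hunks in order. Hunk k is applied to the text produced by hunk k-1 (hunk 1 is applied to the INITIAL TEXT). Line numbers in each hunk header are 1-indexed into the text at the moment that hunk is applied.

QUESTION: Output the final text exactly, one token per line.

Hunk 1: at line 3 remove [xqb] add [xihrk,akc] -> 8 lines: seui oko ofmps xihrk akc qxf wsee bxqn
Hunk 2: at line 2 remove [ofmps] add [qghh] -> 8 lines: seui oko qghh xihrk akc qxf wsee bxqn
Hunk 3: at line 1 remove [oko,qghh] add [jzfas,nhli] -> 8 lines: seui jzfas nhli xihrk akc qxf wsee bxqn
Hunk 4: at line 4 remove [akc,qxf] add [vav,djzj] -> 8 lines: seui jzfas nhli xihrk vav djzj wsee bxqn
Hunk 5: at line 1 remove [nhli,xihrk,vav] add [rnu] -> 6 lines: seui jzfas rnu djzj wsee bxqn
Hunk 6: at line 1 remove [rnu,djzj] add [vjach,smbp,coc] -> 7 lines: seui jzfas vjach smbp coc wsee bxqn
Hunk 7: at line 1 remove [jzfas,vjach,smbp] add [rpiz,dnt,allr] -> 7 lines: seui rpiz dnt allr coc wsee bxqn

Answer: seui
rpiz
dnt
allr
coc
wsee
bxqn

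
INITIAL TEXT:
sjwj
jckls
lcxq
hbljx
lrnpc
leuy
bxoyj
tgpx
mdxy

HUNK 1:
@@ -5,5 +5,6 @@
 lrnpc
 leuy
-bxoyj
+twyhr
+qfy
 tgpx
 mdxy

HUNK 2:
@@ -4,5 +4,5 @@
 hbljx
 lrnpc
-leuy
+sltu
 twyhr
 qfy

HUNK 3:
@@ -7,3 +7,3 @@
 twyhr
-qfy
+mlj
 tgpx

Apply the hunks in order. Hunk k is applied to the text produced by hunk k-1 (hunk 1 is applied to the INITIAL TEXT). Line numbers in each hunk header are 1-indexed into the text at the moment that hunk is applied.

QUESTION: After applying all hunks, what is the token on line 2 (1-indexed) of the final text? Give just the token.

Answer: jckls

Derivation:
Hunk 1: at line 5 remove [bxoyj] add [twyhr,qfy] -> 10 lines: sjwj jckls lcxq hbljx lrnpc leuy twyhr qfy tgpx mdxy
Hunk 2: at line 4 remove [leuy] add [sltu] -> 10 lines: sjwj jckls lcxq hbljx lrnpc sltu twyhr qfy tgpx mdxy
Hunk 3: at line 7 remove [qfy] add [mlj] -> 10 lines: sjwj jckls lcxq hbljx lrnpc sltu twyhr mlj tgpx mdxy
Final line 2: jckls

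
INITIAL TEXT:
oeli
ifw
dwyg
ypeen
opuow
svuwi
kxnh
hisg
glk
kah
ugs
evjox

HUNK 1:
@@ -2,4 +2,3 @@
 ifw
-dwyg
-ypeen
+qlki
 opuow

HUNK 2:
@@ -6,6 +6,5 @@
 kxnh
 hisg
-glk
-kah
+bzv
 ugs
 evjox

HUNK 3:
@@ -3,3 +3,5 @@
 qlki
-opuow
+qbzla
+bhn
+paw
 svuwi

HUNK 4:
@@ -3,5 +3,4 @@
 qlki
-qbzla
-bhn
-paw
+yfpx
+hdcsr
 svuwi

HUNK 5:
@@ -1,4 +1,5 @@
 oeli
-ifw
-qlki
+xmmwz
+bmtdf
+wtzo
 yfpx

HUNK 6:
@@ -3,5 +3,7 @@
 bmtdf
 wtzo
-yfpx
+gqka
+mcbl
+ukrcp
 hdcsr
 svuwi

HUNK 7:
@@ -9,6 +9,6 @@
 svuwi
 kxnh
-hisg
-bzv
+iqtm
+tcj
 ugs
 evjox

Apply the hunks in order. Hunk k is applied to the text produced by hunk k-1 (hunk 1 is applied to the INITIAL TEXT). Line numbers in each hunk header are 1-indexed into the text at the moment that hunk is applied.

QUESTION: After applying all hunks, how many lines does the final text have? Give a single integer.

Hunk 1: at line 2 remove [dwyg,ypeen] add [qlki] -> 11 lines: oeli ifw qlki opuow svuwi kxnh hisg glk kah ugs evjox
Hunk 2: at line 6 remove [glk,kah] add [bzv] -> 10 lines: oeli ifw qlki opuow svuwi kxnh hisg bzv ugs evjox
Hunk 3: at line 3 remove [opuow] add [qbzla,bhn,paw] -> 12 lines: oeli ifw qlki qbzla bhn paw svuwi kxnh hisg bzv ugs evjox
Hunk 4: at line 3 remove [qbzla,bhn,paw] add [yfpx,hdcsr] -> 11 lines: oeli ifw qlki yfpx hdcsr svuwi kxnh hisg bzv ugs evjox
Hunk 5: at line 1 remove [ifw,qlki] add [xmmwz,bmtdf,wtzo] -> 12 lines: oeli xmmwz bmtdf wtzo yfpx hdcsr svuwi kxnh hisg bzv ugs evjox
Hunk 6: at line 3 remove [yfpx] add [gqka,mcbl,ukrcp] -> 14 lines: oeli xmmwz bmtdf wtzo gqka mcbl ukrcp hdcsr svuwi kxnh hisg bzv ugs evjox
Hunk 7: at line 9 remove [hisg,bzv] add [iqtm,tcj] -> 14 lines: oeli xmmwz bmtdf wtzo gqka mcbl ukrcp hdcsr svuwi kxnh iqtm tcj ugs evjox
Final line count: 14

Answer: 14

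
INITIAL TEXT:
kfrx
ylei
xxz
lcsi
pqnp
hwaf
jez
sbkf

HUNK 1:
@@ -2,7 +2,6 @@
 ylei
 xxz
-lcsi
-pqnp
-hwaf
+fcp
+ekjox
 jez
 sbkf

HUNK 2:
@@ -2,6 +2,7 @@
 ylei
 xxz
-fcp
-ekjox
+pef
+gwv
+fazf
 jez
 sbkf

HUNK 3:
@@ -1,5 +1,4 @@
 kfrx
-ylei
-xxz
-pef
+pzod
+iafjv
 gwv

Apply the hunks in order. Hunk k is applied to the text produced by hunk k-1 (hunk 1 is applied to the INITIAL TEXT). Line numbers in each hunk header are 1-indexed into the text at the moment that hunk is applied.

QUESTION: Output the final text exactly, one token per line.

Hunk 1: at line 2 remove [lcsi,pqnp,hwaf] add [fcp,ekjox] -> 7 lines: kfrx ylei xxz fcp ekjox jez sbkf
Hunk 2: at line 2 remove [fcp,ekjox] add [pef,gwv,fazf] -> 8 lines: kfrx ylei xxz pef gwv fazf jez sbkf
Hunk 3: at line 1 remove [ylei,xxz,pef] add [pzod,iafjv] -> 7 lines: kfrx pzod iafjv gwv fazf jez sbkf

Answer: kfrx
pzod
iafjv
gwv
fazf
jez
sbkf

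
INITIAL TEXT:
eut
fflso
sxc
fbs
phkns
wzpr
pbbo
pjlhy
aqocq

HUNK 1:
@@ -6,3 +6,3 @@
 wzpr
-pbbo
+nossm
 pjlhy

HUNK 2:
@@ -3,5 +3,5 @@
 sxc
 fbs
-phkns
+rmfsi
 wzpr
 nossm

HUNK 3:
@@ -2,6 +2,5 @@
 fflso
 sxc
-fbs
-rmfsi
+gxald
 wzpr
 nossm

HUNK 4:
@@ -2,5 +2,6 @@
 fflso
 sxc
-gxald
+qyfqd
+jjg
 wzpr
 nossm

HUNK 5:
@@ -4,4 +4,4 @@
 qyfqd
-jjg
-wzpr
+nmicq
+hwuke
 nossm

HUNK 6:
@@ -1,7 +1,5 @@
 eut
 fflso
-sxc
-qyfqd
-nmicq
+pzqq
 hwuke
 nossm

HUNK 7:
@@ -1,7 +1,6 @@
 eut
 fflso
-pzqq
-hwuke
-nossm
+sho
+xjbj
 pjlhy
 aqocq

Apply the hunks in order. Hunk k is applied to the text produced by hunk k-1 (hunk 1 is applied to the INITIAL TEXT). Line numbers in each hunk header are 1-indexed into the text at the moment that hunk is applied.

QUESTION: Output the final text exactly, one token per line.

Hunk 1: at line 6 remove [pbbo] add [nossm] -> 9 lines: eut fflso sxc fbs phkns wzpr nossm pjlhy aqocq
Hunk 2: at line 3 remove [phkns] add [rmfsi] -> 9 lines: eut fflso sxc fbs rmfsi wzpr nossm pjlhy aqocq
Hunk 3: at line 2 remove [fbs,rmfsi] add [gxald] -> 8 lines: eut fflso sxc gxald wzpr nossm pjlhy aqocq
Hunk 4: at line 2 remove [gxald] add [qyfqd,jjg] -> 9 lines: eut fflso sxc qyfqd jjg wzpr nossm pjlhy aqocq
Hunk 5: at line 4 remove [jjg,wzpr] add [nmicq,hwuke] -> 9 lines: eut fflso sxc qyfqd nmicq hwuke nossm pjlhy aqocq
Hunk 6: at line 1 remove [sxc,qyfqd,nmicq] add [pzqq] -> 7 lines: eut fflso pzqq hwuke nossm pjlhy aqocq
Hunk 7: at line 1 remove [pzqq,hwuke,nossm] add [sho,xjbj] -> 6 lines: eut fflso sho xjbj pjlhy aqocq

Answer: eut
fflso
sho
xjbj
pjlhy
aqocq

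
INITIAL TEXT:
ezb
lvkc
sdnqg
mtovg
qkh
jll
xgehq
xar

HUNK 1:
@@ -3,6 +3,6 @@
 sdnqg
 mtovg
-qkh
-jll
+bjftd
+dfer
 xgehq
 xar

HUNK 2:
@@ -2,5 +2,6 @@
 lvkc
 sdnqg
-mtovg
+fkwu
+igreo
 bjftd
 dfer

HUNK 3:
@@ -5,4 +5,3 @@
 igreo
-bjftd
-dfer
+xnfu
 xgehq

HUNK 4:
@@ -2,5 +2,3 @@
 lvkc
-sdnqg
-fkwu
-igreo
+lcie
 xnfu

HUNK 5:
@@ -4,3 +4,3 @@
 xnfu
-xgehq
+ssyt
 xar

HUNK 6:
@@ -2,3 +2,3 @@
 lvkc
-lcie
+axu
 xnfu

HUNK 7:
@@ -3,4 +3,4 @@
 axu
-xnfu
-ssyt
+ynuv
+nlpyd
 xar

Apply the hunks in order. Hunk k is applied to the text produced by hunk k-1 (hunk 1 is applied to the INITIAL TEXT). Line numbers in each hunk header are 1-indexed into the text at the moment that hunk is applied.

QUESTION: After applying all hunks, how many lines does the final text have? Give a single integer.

Hunk 1: at line 3 remove [qkh,jll] add [bjftd,dfer] -> 8 lines: ezb lvkc sdnqg mtovg bjftd dfer xgehq xar
Hunk 2: at line 2 remove [mtovg] add [fkwu,igreo] -> 9 lines: ezb lvkc sdnqg fkwu igreo bjftd dfer xgehq xar
Hunk 3: at line 5 remove [bjftd,dfer] add [xnfu] -> 8 lines: ezb lvkc sdnqg fkwu igreo xnfu xgehq xar
Hunk 4: at line 2 remove [sdnqg,fkwu,igreo] add [lcie] -> 6 lines: ezb lvkc lcie xnfu xgehq xar
Hunk 5: at line 4 remove [xgehq] add [ssyt] -> 6 lines: ezb lvkc lcie xnfu ssyt xar
Hunk 6: at line 2 remove [lcie] add [axu] -> 6 lines: ezb lvkc axu xnfu ssyt xar
Hunk 7: at line 3 remove [xnfu,ssyt] add [ynuv,nlpyd] -> 6 lines: ezb lvkc axu ynuv nlpyd xar
Final line count: 6

Answer: 6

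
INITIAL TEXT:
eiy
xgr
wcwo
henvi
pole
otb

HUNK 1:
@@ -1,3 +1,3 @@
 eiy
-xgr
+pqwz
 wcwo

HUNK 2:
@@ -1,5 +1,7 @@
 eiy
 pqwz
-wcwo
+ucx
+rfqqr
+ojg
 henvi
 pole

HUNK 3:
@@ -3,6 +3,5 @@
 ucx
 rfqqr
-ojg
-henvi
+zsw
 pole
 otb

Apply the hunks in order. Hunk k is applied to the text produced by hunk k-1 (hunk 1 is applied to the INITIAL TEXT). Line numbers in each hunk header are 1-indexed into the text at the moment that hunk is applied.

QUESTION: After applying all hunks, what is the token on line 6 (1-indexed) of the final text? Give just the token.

Answer: pole

Derivation:
Hunk 1: at line 1 remove [xgr] add [pqwz] -> 6 lines: eiy pqwz wcwo henvi pole otb
Hunk 2: at line 1 remove [wcwo] add [ucx,rfqqr,ojg] -> 8 lines: eiy pqwz ucx rfqqr ojg henvi pole otb
Hunk 3: at line 3 remove [ojg,henvi] add [zsw] -> 7 lines: eiy pqwz ucx rfqqr zsw pole otb
Final line 6: pole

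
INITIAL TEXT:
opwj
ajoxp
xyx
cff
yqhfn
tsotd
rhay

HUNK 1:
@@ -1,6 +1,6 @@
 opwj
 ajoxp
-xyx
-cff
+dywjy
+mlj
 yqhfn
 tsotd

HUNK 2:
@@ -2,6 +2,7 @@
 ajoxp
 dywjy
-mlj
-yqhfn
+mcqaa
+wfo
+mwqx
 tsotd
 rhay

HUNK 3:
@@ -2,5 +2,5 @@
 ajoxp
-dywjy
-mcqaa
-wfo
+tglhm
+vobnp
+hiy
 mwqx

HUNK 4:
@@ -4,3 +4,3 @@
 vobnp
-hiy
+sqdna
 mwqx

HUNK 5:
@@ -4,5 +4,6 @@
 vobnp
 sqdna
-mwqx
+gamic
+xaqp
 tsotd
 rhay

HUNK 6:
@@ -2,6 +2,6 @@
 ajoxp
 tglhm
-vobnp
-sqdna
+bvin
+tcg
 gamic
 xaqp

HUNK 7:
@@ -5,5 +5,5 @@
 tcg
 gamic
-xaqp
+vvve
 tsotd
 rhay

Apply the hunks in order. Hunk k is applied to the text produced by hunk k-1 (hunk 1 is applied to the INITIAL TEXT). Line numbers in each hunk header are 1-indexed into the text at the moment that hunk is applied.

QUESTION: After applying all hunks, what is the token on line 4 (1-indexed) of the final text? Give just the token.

Answer: bvin

Derivation:
Hunk 1: at line 1 remove [xyx,cff] add [dywjy,mlj] -> 7 lines: opwj ajoxp dywjy mlj yqhfn tsotd rhay
Hunk 2: at line 2 remove [mlj,yqhfn] add [mcqaa,wfo,mwqx] -> 8 lines: opwj ajoxp dywjy mcqaa wfo mwqx tsotd rhay
Hunk 3: at line 2 remove [dywjy,mcqaa,wfo] add [tglhm,vobnp,hiy] -> 8 lines: opwj ajoxp tglhm vobnp hiy mwqx tsotd rhay
Hunk 4: at line 4 remove [hiy] add [sqdna] -> 8 lines: opwj ajoxp tglhm vobnp sqdna mwqx tsotd rhay
Hunk 5: at line 4 remove [mwqx] add [gamic,xaqp] -> 9 lines: opwj ajoxp tglhm vobnp sqdna gamic xaqp tsotd rhay
Hunk 6: at line 2 remove [vobnp,sqdna] add [bvin,tcg] -> 9 lines: opwj ajoxp tglhm bvin tcg gamic xaqp tsotd rhay
Hunk 7: at line 5 remove [xaqp] add [vvve] -> 9 lines: opwj ajoxp tglhm bvin tcg gamic vvve tsotd rhay
Final line 4: bvin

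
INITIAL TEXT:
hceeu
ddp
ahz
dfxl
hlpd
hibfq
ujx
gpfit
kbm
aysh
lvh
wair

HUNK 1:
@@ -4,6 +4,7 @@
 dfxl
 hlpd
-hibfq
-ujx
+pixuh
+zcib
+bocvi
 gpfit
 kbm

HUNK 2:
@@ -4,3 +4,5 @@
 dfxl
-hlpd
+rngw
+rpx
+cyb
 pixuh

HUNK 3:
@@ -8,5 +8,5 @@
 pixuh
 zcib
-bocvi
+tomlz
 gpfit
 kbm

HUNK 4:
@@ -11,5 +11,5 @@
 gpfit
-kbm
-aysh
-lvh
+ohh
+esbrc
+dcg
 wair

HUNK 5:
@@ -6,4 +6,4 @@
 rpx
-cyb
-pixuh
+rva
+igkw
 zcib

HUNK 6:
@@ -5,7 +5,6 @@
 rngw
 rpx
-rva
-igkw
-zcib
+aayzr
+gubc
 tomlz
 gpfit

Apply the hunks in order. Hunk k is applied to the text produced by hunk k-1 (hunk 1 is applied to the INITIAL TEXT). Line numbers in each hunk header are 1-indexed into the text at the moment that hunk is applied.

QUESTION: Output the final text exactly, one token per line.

Hunk 1: at line 4 remove [hibfq,ujx] add [pixuh,zcib,bocvi] -> 13 lines: hceeu ddp ahz dfxl hlpd pixuh zcib bocvi gpfit kbm aysh lvh wair
Hunk 2: at line 4 remove [hlpd] add [rngw,rpx,cyb] -> 15 lines: hceeu ddp ahz dfxl rngw rpx cyb pixuh zcib bocvi gpfit kbm aysh lvh wair
Hunk 3: at line 8 remove [bocvi] add [tomlz] -> 15 lines: hceeu ddp ahz dfxl rngw rpx cyb pixuh zcib tomlz gpfit kbm aysh lvh wair
Hunk 4: at line 11 remove [kbm,aysh,lvh] add [ohh,esbrc,dcg] -> 15 lines: hceeu ddp ahz dfxl rngw rpx cyb pixuh zcib tomlz gpfit ohh esbrc dcg wair
Hunk 5: at line 6 remove [cyb,pixuh] add [rva,igkw] -> 15 lines: hceeu ddp ahz dfxl rngw rpx rva igkw zcib tomlz gpfit ohh esbrc dcg wair
Hunk 6: at line 5 remove [rva,igkw,zcib] add [aayzr,gubc] -> 14 lines: hceeu ddp ahz dfxl rngw rpx aayzr gubc tomlz gpfit ohh esbrc dcg wair

Answer: hceeu
ddp
ahz
dfxl
rngw
rpx
aayzr
gubc
tomlz
gpfit
ohh
esbrc
dcg
wair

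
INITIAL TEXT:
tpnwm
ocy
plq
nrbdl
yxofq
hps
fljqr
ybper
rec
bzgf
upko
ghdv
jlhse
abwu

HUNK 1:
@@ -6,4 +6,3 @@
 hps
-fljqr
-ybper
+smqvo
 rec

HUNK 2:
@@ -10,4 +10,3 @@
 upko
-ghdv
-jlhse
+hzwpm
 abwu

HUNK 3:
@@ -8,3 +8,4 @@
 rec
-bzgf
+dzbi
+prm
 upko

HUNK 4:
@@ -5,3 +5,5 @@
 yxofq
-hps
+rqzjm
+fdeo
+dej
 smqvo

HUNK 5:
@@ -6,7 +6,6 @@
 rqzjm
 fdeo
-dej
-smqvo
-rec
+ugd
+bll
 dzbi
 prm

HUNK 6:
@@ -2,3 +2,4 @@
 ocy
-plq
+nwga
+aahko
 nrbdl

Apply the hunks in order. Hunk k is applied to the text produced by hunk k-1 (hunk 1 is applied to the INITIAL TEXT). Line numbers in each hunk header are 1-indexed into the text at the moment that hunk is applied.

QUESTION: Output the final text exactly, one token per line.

Answer: tpnwm
ocy
nwga
aahko
nrbdl
yxofq
rqzjm
fdeo
ugd
bll
dzbi
prm
upko
hzwpm
abwu

Derivation:
Hunk 1: at line 6 remove [fljqr,ybper] add [smqvo] -> 13 lines: tpnwm ocy plq nrbdl yxofq hps smqvo rec bzgf upko ghdv jlhse abwu
Hunk 2: at line 10 remove [ghdv,jlhse] add [hzwpm] -> 12 lines: tpnwm ocy plq nrbdl yxofq hps smqvo rec bzgf upko hzwpm abwu
Hunk 3: at line 8 remove [bzgf] add [dzbi,prm] -> 13 lines: tpnwm ocy plq nrbdl yxofq hps smqvo rec dzbi prm upko hzwpm abwu
Hunk 4: at line 5 remove [hps] add [rqzjm,fdeo,dej] -> 15 lines: tpnwm ocy plq nrbdl yxofq rqzjm fdeo dej smqvo rec dzbi prm upko hzwpm abwu
Hunk 5: at line 6 remove [dej,smqvo,rec] add [ugd,bll] -> 14 lines: tpnwm ocy plq nrbdl yxofq rqzjm fdeo ugd bll dzbi prm upko hzwpm abwu
Hunk 6: at line 2 remove [plq] add [nwga,aahko] -> 15 lines: tpnwm ocy nwga aahko nrbdl yxofq rqzjm fdeo ugd bll dzbi prm upko hzwpm abwu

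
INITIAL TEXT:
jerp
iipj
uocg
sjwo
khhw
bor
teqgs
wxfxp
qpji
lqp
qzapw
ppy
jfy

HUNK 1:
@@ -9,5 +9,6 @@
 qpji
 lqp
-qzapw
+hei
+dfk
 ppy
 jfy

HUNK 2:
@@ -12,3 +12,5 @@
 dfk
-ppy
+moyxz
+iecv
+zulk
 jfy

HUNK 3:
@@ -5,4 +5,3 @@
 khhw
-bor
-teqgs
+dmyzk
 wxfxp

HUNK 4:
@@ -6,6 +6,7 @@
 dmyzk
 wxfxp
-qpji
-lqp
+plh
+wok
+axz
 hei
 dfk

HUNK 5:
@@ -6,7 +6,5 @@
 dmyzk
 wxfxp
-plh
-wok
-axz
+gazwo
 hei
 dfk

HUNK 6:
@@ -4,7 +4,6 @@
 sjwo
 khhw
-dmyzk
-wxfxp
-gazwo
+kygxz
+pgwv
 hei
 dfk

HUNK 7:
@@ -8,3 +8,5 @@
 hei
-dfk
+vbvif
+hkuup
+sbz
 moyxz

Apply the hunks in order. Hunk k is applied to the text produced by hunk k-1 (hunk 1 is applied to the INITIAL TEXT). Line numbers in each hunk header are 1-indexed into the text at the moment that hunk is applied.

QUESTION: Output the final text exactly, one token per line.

Hunk 1: at line 9 remove [qzapw] add [hei,dfk] -> 14 lines: jerp iipj uocg sjwo khhw bor teqgs wxfxp qpji lqp hei dfk ppy jfy
Hunk 2: at line 12 remove [ppy] add [moyxz,iecv,zulk] -> 16 lines: jerp iipj uocg sjwo khhw bor teqgs wxfxp qpji lqp hei dfk moyxz iecv zulk jfy
Hunk 3: at line 5 remove [bor,teqgs] add [dmyzk] -> 15 lines: jerp iipj uocg sjwo khhw dmyzk wxfxp qpji lqp hei dfk moyxz iecv zulk jfy
Hunk 4: at line 6 remove [qpji,lqp] add [plh,wok,axz] -> 16 lines: jerp iipj uocg sjwo khhw dmyzk wxfxp plh wok axz hei dfk moyxz iecv zulk jfy
Hunk 5: at line 6 remove [plh,wok,axz] add [gazwo] -> 14 lines: jerp iipj uocg sjwo khhw dmyzk wxfxp gazwo hei dfk moyxz iecv zulk jfy
Hunk 6: at line 4 remove [dmyzk,wxfxp,gazwo] add [kygxz,pgwv] -> 13 lines: jerp iipj uocg sjwo khhw kygxz pgwv hei dfk moyxz iecv zulk jfy
Hunk 7: at line 8 remove [dfk] add [vbvif,hkuup,sbz] -> 15 lines: jerp iipj uocg sjwo khhw kygxz pgwv hei vbvif hkuup sbz moyxz iecv zulk jfy

Answer: jerp
iipj
uocg
sjwo
khhw
kygxz
pgwv
hei
vbvif
hkuup
sbz
moyxz
iecv
zulk
jfy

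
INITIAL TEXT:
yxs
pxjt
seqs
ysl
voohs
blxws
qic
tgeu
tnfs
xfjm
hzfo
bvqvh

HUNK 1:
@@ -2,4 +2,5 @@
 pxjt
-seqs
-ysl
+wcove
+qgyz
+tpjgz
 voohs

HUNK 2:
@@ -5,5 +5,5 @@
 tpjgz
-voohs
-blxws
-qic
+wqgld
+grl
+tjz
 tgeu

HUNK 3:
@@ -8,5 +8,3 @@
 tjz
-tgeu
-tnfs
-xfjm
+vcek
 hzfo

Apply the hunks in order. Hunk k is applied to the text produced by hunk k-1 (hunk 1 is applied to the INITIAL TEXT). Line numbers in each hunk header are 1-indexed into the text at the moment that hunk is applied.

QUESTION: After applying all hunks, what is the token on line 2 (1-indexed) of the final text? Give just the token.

Hunk 1: at line 2 remove [seqs,ysl] add [wcove,qgyz,tpjgz] -> 13 lines: yxs pxjt wcove qgyz tpjgz voohs blxws qic tgeu tnfs xfjm hzfo bvqvh
Hunk 2: at line 5 remove [voohs,blxws,qic] add [wqgld,grl,tjz] -> 13 lines: yxs pxjt wcove qgyz tpjgz wqgld grl tjz tgeu tnfs xfjm hzfo bvqvh
Hunk 3: at line 8 remove [tgeu,tnfs,xfjm] add [vcek] -> 11 lines: yxs pxjt wcove qgyz tpjgz wqgld grl tjz vcek hzfo bvqvh
Final line 2: pxjt

Answer: pxjt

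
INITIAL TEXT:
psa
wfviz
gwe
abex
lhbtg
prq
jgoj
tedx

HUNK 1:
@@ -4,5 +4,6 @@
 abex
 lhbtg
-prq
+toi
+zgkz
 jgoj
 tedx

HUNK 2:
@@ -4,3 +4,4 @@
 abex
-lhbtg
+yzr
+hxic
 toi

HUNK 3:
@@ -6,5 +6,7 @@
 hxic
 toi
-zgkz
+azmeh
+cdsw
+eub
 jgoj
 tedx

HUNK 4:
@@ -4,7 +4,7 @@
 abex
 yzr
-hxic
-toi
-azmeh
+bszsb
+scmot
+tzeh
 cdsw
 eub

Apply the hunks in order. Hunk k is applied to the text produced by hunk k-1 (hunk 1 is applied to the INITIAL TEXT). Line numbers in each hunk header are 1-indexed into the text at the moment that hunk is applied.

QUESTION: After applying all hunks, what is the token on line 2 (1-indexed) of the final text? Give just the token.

Hunk 1: at line 4 remove [prq] add [toi,zgkz] -> 9 lines: psa wfviz gwe abex lhbtg toi zgkz jgoj tedx
Hunk 2: at line 4 remove [lhbtg] add [yzr,hxic] -> 10 lines: psa wfviz gwe abex yzr hxic toi zgkz jgoj tedx
Hunk 3: at line 6 remove [zgkz] add [azmeh,cdsw,eub] -> 12 lines: psa wfviz gwe abex yzr hxic toi azmeh cdsw eub jgoj tedx
Hunk 4: at line 4 remove [hxic,toi,azmeh] add [bszsb,scmot,tzeh] -> 12 lines: psa wfviz gwe abex yzr bszsb scmot tzeh cdsw eub jgoj tedx
Final line 2: wfviz

Answer: wfviz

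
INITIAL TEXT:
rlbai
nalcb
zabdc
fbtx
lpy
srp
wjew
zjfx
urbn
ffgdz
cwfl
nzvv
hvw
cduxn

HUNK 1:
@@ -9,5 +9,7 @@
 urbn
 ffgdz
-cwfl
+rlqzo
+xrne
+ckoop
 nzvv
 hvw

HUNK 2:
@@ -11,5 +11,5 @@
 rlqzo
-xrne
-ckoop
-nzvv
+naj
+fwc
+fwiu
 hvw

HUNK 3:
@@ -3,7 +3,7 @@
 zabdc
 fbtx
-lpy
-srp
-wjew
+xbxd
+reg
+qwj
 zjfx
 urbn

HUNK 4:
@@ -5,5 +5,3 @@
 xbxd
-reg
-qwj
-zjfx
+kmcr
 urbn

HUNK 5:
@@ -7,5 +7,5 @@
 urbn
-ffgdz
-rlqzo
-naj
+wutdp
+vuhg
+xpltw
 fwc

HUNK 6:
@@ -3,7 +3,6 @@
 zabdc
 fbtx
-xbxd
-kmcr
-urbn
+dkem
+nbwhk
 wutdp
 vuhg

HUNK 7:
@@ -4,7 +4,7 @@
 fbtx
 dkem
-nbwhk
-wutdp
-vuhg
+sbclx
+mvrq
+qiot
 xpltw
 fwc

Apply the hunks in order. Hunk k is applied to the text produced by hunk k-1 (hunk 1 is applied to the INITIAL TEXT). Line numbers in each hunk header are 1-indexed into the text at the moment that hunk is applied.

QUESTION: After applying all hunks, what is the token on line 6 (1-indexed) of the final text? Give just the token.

Hunk 1: at line 9 remove [cwfl] add [rlqzo,xrne,ckoop] -> 16 lines: rlbai nalcb zabdc fbtx lpy srp wjew zjfx urbn ffgdz rlqzo xrne ckoop nzvv hvw cduxn
Hunk 2: at line 11 remove [xrne,ckoop,nzvv] add [naj,fwc,fwiu] -> 16 lines: rlbai nalcb zabdc fbtx lpy srp wjew zjfx urbn ffgdz rlqzo naj fwc fwiu hvw cduxn
Hunk 3: at line 3 remove [lpy,srp,wjew] add [xbxd,reg,qwj] -> 16 lines: rlbai nalcb zabdc fbtx xbxd reg qwj zjfx urbn ffgdz rlqzo naj fwc fwiu hvw cduxn
Hunk 4: at line 5 remove [reg,qwj,zjfx] add [kmcr] -> 14 lines: rlbai nalcb zabdc fbtx xbxd kmcr urbn ffgdz rlqzo naj fwc fwiu hvw cduxn
Hunk 5: at line 7 remove [ffgdz,rlqzo,naj] add [wutdp,vuhg,xpltw] -> 14 lines: rlbai nalcb zabdc fbtx xbxd kmcr urbn wutdp vuhg xpltw fwc fwiu hvw cduxn
Hunk 6: at line 3 remove [xbxd,kmcr,urbn] add [dkem,nbwhk] -> 13 lines: rlbai nalcb zabdc fbtx dkem nbwhk wutdp vuhg xpltw fwc fwiu hvw cduxn
Hunk 7: at line 4 remove [nbwhk,wutdp,vuhg] add [sbclx,mvrq,qiot] -> 13 lines: rlbai nalcb zabdc fbtx dkem sbclx mvrq qiot xpltw fwc fwiu hvw cduxn
Final line 6: sbclx

Answer: sbclx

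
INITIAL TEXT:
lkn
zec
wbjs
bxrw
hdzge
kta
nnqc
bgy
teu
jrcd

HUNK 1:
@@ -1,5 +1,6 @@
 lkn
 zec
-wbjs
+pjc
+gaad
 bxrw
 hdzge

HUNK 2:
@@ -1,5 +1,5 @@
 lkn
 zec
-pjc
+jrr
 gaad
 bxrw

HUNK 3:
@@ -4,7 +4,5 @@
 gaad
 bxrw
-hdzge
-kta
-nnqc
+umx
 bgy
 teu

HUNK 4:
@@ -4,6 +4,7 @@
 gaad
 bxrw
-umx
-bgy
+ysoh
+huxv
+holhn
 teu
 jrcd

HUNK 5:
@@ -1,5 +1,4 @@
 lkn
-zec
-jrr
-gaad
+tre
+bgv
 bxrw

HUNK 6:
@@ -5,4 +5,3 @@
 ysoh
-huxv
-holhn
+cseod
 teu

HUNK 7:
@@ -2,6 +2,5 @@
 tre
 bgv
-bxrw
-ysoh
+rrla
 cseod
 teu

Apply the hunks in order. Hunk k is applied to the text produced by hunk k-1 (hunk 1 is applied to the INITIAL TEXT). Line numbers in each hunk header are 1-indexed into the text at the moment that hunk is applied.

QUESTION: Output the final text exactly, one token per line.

Hunk 1: at line 1 remove [wbjs] add [pjc,gaad] -> 11 lines: lkn zec pjc gaad bxrw hdzge kta nnqc bgy teu jrcd
Hunk 2: at line 1 remove [pjc] add [jrr] -> 11 lines: lkn zec jrr gaad bxrw hdzge kta nnqc bgy teu jrcd
Hunk 3: at line 4 remove [hdzge,kta,nnqc] add [umx] -> 9 lines: lkn zec jrr gaad bxrw umx bgy teu jrcd
Hunk 4: at line 4 remove [umx,bgy] add [ysoh,huxv,holhn] -> 10 lines: lkn zec jrr gaad bxrw ysoh huxv holhn teu jrcd
Hunk 5: at line 1 remove [zec,jrr,gaad] add [tre,bgv] -> 9 lines: lkn tre bgv bxrw ysoh huxv holhn teu jrcd
Hunk 6: at line 5 remove [huxv,holhn] add [cseod] -> 8 lines: lkn tre bgv bxrw ysoh cseod teu jrcd
Hunk 7: at line 2 remove [bxrw,ysoh] add [rrla] -> 7 lines: lkn tre bgv rrla cseod teu jrcd

Answer: lkn
tre
bgv
rrla
cseod
teu
jrcd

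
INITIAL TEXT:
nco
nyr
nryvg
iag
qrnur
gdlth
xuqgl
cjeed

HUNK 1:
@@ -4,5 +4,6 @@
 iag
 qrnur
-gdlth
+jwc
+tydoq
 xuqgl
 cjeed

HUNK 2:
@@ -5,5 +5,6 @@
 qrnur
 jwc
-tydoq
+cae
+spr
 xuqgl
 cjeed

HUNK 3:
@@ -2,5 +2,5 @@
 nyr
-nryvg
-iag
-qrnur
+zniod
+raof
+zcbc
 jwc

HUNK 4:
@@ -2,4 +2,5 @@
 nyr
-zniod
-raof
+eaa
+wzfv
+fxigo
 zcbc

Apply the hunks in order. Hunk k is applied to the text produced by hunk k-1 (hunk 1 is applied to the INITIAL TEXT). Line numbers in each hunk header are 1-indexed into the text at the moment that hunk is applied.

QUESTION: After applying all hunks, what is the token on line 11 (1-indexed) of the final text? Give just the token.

Answer: cjeed

Derivation:
Hunk 1: at line 4 remove [gdlth] add [jwc,tydoq] -> 9 lines: nco nyr nryvg iag qrnur jwc tydoq xuqgl cjeed
Hunk 2: at line 5 remove [tydoq] add [cae,spr] -> 10 lines: nco nyr nryvg iag qrnur jwc cae spr xuqgl cjeed
Hunk 3: at line 2 remove [nryvg,iag,qrnur] add [zniod,raof,zcbc] -> 10 lines: nco nyr zniod raof zcbc jwc cae spr xuqgl cjeed
Hunk 4: at line 2 remove [zniod,raof] add [eaa,wzfv,fxigo] -> 11 lines: nco nyr eaa wzfv fxigo zcbc jwc cae spr xuqgl cjeed
Final line 11: cjeed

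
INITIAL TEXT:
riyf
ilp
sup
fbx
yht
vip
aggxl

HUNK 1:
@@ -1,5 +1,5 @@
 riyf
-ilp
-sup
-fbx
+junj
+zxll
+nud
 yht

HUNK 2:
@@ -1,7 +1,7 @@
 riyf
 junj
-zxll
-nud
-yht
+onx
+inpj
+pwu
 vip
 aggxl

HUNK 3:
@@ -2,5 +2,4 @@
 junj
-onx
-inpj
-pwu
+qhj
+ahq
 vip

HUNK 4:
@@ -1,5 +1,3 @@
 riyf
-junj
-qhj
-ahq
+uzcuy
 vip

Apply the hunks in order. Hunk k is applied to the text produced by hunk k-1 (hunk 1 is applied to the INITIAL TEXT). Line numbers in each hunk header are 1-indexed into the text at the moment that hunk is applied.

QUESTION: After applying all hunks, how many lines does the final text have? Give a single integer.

Answer: 4

Derivation:
Hunk 1: at line 1 remove [ilp,sup,fbx] add [junj,zxll,nud] -> 7 lines: riyf junj zxll nud yht vip aggxl
Hunk 2: at line 1 remove [zxll,nud,yht] add [onx,inpj,pwu] -> 7 lines: riyf junj onx inpj pwu vip aggxl
Hunk 3: at line 2 remove [onx,inpj,pwu] add [qhj,ahq] -> 6 lines: riyf junj qhj ahq vip aggxl
Hunk 4: at line 1 remove [junj,qhj,ahq] add [uzcuy] -> 4 lines: riyf uzcuy vip aggxl
Final line count: 4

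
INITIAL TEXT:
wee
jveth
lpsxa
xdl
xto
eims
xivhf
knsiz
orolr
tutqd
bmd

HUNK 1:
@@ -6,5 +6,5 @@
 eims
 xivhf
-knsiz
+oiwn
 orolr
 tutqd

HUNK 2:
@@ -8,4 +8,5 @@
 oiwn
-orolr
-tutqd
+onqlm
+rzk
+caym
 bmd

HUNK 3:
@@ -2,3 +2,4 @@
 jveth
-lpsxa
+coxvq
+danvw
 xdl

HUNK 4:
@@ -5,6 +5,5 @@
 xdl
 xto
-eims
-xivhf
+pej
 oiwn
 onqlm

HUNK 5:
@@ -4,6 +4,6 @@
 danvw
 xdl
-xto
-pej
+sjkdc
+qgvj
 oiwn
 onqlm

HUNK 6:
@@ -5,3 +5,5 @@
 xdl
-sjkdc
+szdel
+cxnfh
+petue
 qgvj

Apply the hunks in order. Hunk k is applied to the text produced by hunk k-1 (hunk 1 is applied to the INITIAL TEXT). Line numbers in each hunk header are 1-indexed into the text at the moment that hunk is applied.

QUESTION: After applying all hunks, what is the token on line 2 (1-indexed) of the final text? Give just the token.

Hunk 1: at line 6 remove [knsiz] add [oiwn] -> 11 lines: wee jveth lpsxa xdl xto eims xivhf oiwn orolr tutqd bmd
Hunk 2: at line 8 remove [orolr,tutqd] add [onqlm,rzk,caym] -> 12 lines: wee jveth lpsxa xdl xto eims xivhf oiwn onqlm rzk caym bmd
Hunk 3: at line 2 remove [lpsxa] add [coxvq,danvw] -> 13 lines: wee jveth coxvq danvw xdl xto eims xivhf oiwn onqlm rzk caym bmd
Hunk 4: at line 5 remove [eims,xivhf] add [pej] -> 12 lines: wee jveth coxvq danvw xdl xto pej oiwn onqlm rzk caym bmd
Hunk 5: at line 4 remove [xto,pej] add [sjkdc,qgvj] -> 12 lines: wee jveth coxvq danvw xdl sjkdc qgvj oiwn onqlm rzk caym bmd
Hunk 6: at line 5 remove [sjkdc] add [szdel,cxnfh,petue] -> 14 lines: wee jveth coxvq danvw xdl szdel cxnfh petue qgvj oiwn onqlm rzk caym bmd
Final line 2: jveth

Answer: jveth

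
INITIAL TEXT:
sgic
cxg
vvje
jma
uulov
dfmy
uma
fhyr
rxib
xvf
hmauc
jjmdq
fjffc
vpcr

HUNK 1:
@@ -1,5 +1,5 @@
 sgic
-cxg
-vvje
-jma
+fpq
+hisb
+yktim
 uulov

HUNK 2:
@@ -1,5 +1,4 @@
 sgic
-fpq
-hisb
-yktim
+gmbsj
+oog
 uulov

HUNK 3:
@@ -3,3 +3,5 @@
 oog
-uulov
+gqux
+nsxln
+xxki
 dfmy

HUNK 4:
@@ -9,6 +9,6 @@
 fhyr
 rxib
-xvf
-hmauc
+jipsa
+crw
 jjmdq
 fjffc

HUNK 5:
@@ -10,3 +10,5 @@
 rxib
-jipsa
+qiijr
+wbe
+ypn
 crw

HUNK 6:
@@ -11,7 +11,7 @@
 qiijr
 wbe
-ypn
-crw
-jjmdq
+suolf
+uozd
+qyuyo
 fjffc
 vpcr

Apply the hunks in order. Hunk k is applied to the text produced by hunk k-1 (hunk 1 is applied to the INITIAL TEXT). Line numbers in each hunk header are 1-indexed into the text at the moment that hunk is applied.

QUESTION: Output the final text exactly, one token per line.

Hunk 1: at line 1 remove [cxg,vvje,jma] add [fpq,hisb,yktim] -> 14 lines: sgic fpq hisb yktim uulov dfmy uma fhyr rxib xvf hmauc jjmdq fjffc vpcr
Hunk 2: at line 1 remove [fpq,hisb,yktim] add [gmbsj,oog] -> 13 lines: sgic gmbsj oog uulov dfmy uma fhyr rxib xvf hmauc jjmdq fjffc vpcr
Hunk 3: at line 3 remove [uulov] add [gqux,nsxln,xxki] -> 15 lines: sgic gmbsj oog gqux nsxln xxki dfmy uma fhyr rxib xvf hmauc jjmdq fjffc vpcr
Hunk 4: at line 9 remove [xvf,hmauc] add [jipsa,crw] -> 15 lines: sgic gmbsj oog gqux nsxln xxki dfmy uma fhyr rxib jipsa crw jjmdq fjffc vpcr
Hunk 5: at line 10 remove [jipsa] add [qiijr,wbe,ypn] -> 17 lines: sgic gmbsj oog gqux nsxln xxki dfmy uma fhyr rxib qiijr wbe ypn crw jjmdq fjffc vpcr
Hunk 6: at line 11 remove [ypn,crw,jjmdq] add [suolf,uozd,qyuyo] -> 17 lines: sgic gmbsj oog gqux nsxln xxki dfmy uma fhyr rxib qiijr wbe suolf uozd qyuyo fjffc vpcr

Answer: sgic
gmbsj
oog
gqux
nsxln
xxki
dfmy
uma
fhyr
rxib
qiijr
wbe
suolf
uozd
qyuyo
fjffc
vpcr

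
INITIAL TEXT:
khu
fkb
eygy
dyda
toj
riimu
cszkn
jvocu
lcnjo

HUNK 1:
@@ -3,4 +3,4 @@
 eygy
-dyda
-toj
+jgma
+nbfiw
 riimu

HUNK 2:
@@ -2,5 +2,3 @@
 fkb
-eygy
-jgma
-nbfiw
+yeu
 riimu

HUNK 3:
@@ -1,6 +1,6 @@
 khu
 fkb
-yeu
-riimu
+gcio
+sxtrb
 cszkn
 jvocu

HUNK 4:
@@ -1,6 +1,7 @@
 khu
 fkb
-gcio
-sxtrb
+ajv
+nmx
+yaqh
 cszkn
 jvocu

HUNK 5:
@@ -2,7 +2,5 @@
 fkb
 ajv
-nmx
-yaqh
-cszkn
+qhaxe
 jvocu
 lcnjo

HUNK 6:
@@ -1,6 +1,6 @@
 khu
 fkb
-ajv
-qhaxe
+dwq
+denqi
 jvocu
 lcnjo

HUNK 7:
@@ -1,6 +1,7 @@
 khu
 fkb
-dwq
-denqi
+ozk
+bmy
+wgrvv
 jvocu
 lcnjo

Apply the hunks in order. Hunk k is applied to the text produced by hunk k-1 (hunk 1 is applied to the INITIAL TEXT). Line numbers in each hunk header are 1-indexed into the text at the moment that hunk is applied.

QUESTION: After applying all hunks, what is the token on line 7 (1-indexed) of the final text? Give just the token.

Answer: lcnjo

Derivation:
Hunk 1: at line 3 remove [dyda,toj] add [jgma,nbfiw] -> 9 lines: khu fkb eygy jgma nbfiw riimu cszkn jvocu lcnjo
Hunk 2: at line 2 remove [eygy,jgma,nbfiw] add [yeu] -> 7 lines: khu fkb yeu riimu cszkn jvocu lcnjo
Hunk 3: at line 1 remove [yeu,riimu] add [gcio,sxtrb] -> 7 lines: khu fkb gcio sxtrb cszkn jvocu lcnjo
Hunk 4: at line 1 remove [gcio,sxtrb] add [ajv,nmx,yaqh] -> 8 lines: khu fkb ajv nmx yaqh cszkn jvocu lcnjo
Hunk 5: at line 2 remove [nmx,yaqh,cszkn] add [qhaxe] -> 6 lines: khu fkb ajv qhaxe jvocu lcnjo
Hunk 6: at line 1 remove [ajv,qhaxe] add [dwq,denqi] -> 6 lines: khu fkb dwq denqi jvocu lcnjo
Hunk 7: at line 1 remove [dwq,denqi] add [ozk,bmy,wgrvv] -> 7 lines: khu fkb ozk bmy wgrvv jvocu lcnjo
Final line 7: lcnjo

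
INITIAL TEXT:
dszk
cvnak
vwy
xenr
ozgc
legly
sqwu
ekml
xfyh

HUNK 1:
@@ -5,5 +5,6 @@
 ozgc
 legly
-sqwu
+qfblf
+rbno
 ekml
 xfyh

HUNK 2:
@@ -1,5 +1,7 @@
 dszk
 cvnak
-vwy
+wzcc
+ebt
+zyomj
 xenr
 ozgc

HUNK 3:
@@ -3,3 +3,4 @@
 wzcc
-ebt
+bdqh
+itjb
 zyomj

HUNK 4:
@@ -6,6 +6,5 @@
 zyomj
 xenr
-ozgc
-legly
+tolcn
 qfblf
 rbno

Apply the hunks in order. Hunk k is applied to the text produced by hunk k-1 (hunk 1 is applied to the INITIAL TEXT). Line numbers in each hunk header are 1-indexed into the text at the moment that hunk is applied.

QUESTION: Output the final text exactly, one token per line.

Hunk 1: at line 5 remove [sqwu] add [qfblf,rbno] -> 10 lines: dszk cvnak vwy xenr ozgc legly qfblf rbno ekml xfyh
Hunk 2: at line 1 remove [vwy] add [wzcc,ebt,zyomj] -> 12 lines: dszk cvnak wzcc ebt zyomj xenr ozgc legly qfblf rbno ekml xfyh
Hunk 3: at line 3 remove [ebt] add [bdqh,itjb] -> 13 lines: dszk cvnak wzcc bdqh itjb zyomj xenr ozgc legly qfblf rbno ekml xfyh
Hunk 4: at line 6 remove [ozgc,legly] add [tolcn] -> 12 lines: dszk cvnak wzcc bdqh itjb zyomj xenr tolcn qfblf rbno ekml xfyh

Answer: dszk
cvnak
wzcc
bdqh
itjb
zyomj
xenr
tolcn
qfblf
rbno
ekml
xfyh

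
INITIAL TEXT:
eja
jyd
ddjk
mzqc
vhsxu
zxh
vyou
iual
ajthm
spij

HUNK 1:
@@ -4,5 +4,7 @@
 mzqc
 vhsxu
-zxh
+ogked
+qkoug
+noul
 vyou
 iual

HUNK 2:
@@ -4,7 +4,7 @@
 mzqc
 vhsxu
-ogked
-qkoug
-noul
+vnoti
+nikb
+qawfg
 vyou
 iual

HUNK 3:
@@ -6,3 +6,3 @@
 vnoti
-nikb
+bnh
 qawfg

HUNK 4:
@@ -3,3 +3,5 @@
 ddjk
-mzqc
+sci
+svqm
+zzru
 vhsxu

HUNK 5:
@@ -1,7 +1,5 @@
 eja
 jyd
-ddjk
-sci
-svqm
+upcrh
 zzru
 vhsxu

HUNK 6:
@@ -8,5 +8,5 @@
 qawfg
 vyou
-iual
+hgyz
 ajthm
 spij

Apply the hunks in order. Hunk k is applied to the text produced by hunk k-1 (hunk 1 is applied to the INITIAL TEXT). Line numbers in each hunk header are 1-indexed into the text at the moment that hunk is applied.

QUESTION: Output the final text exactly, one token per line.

Hunk 1: at line 4 remove [zxh] add [ogked,qkoug,noul] -> 12 lines: eja jyd ddjk mzqc vhsxu ogked qkoug noul vyou iual ajthm spij
Hunk 2: at line 4 remove [ogked,qkoug,noul] add [vnoti,nikb,qawfg] -> 12 lines: eja jyd ddjk mzqc vhsxu vnoti nikb qawfg vyou iual ajthm spij
Hunk 3: at line 6 remove [nikb] add [bnh] -> 12 lines: eja jyd ddjk mzqc vhsxu vnoti bnh qawfg vyou iual ajthm spij
Hunk 4: at line 3 remove [mzqc] add [sci,svqm,zzru] -> 14 lines: eja jyd ddjk sci svqm zzru vhsxu vnoti bnh qawfg vyou iual ajthm spij
Hunk 5: at line 1 remove [ddjk,sci,svqm] add [upcrh] -> 12 lines: eja jyd upcrh zzru vhsxu vnoti bnh qawfg vyou iual ajthm spij
Hunk 6: at line 8 remove [iual] add [hgyz] -> 12 lines: eja jyd upcrh zzru vhsxu vnoti bnh qawfg vyou hgyz ajthm spij

Answer: eja
jyd
upcrh
zzru
vhsxu
vnoti
bnh
qawfg
vyou
hgyz
ajthm
spij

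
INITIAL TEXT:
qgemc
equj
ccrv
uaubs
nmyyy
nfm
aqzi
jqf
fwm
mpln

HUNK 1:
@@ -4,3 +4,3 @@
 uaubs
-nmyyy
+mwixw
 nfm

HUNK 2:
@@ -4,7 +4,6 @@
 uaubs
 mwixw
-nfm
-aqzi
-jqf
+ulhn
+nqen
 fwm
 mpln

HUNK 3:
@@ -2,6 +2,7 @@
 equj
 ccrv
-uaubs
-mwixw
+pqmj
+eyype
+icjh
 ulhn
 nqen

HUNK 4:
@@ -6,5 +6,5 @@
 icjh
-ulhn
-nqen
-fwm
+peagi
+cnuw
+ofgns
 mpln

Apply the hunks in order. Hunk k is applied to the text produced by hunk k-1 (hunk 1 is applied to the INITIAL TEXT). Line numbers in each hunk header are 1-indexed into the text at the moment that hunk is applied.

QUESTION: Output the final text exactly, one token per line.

Answer: qgemc
equj
ccrv
pqmj
eyype
icjh
peagi
cnuw
ofgns
mpln

Derivation:
Hunk 1: at line 4 remove [nmyyy] add [mwixw] -> 10 lines: qgemc equj ccrv uaubs mwixw nfm aqzi jqf fwm mpln
Hunk 2: at line 4 remove [nfm,aqzi,jqf] add [ulhn,nqen] -> 9 lines: qgemc equj ccrv uaubs mwixw ulhn nqen fwm mpln
Hunk 3: at line 2 remove [uaubs,mwixw] add [pqmj,eyype,icjh] -> 10 lines: qgemc equj ccrv pqmj eyype icjh ulhn nqen fwm mpln
Hunk 4: at line 6 remove [ulhn,nqen,fwm] add [peagi,cnuw,ofgns] -> 10 lines: qgemc equj ccrv pqmj eyype icjh peagi cnuw ofgns mpln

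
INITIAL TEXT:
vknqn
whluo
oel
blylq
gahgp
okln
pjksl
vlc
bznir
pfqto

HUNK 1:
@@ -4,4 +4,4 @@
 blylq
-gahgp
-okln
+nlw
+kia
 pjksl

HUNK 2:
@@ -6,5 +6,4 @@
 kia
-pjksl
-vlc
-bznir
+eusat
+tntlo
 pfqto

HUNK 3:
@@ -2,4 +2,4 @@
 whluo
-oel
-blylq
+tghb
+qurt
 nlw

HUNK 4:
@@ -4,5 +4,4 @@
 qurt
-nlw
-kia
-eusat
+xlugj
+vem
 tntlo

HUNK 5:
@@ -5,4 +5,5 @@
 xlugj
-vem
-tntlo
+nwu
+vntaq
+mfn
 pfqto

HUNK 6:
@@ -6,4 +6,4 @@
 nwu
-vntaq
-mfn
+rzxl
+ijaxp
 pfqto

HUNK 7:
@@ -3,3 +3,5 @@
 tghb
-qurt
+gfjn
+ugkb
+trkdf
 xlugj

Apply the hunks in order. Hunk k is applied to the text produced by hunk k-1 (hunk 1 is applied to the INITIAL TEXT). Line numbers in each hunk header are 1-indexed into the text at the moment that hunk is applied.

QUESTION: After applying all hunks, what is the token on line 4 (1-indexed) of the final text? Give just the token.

Answer: gfjn

Derivation:
Hunk 1: at line 4 remove [gahgp,okln] add [nlw,kia] -> 10 lines: vknqn whluo oel blylq nlw kia pjksl vlc bznir pfqto
Hunk 2: at line 6 remove [pjksl,vlc,bznir] add [eusat,tntlo] -> 9 lines: vknqn whluo oel blylq nlw kia eusat tntlo pfqto
Hunk 3: at line 2 remove [oel,blylq] add [tghb,qurt] -> 9 lines: vknqn whluo tghb qurt nlw kia eusat tntlo pfqto
Hunk 4: at line 4 remove [nlw,kia,eusat] add [xlugj,vem] -> 8 lines: vknqn whluo tghb qurt xlugj vem tntlo pfqto
Hunk 5: at line 5 remove [vem,tntlo] add [nwu,vntaq,mfn] -> 9 lines: vknqn whluo tghb qurt xlugj nwu vntaq mfn pfqto
Hunk 6: at line 6 remove [vntaq,mfn] add [rzxl,ijaxp] -> 9 lines: vknqn whluo tghb qurt xlugj nwu rzxl ijaxp pfqto
Hunk 7: at line 3 remove [qurt] add [gfjn,ugkb,trkdf] -> 11 lines: vknqn whluo tghb gfjn ugkb trkdf xlugj nwu rzxl ijaxp pfqto
Final line 4: gfjn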